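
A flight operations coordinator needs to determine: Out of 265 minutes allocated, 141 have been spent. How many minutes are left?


Total budget: 265 minutes
Time used: 141 minutes
Remaining: 265 - 141 = 124 minutes
Percent used: 53.2%
Percent remaining: 46.8%

124


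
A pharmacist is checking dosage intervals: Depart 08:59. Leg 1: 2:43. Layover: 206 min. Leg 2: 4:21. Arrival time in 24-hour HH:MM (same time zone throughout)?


Depart: 08:59
Leg 1: +163 min -> 11:42
Layover: +206 min -> 15:08
Leg 2: +261 min -> 19:29
Total travel: 630 minutes = 10h 30m
Arrival: 19:29

19:29


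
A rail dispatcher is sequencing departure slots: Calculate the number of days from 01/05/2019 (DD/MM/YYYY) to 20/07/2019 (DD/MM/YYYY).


Start date: 2019-05-01
End date: 2019-07-20
May 2019: +31 days
Jun 2019: +30 days
Jul 2019: +19 days
Total: 80 days

80


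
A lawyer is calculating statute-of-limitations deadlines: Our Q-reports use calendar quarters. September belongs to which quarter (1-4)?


Month: September (month 9)
Q1: January-March (months 1-3)
Q2: April-June (months 4-6)
Q3: July-September (months 7-9)
Q4: October-December (months 10-12)
Month 9 falls in Q3

3


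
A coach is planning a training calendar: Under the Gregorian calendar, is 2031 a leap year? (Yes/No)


Year: 2031
Divisible by 4? 2031 / 4 = 507.75 -> No
Not divisible by 4, so NOT a leap year

No


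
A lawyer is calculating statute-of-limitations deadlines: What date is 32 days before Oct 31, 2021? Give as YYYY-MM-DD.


Start: 2021-10-31
Subtracting 32 days
Days already passed in October: 31
After going back through October: 1 more days to subtract
September 2021 has 30 days, need 1
Result: 2021-09-29

2021-09-29


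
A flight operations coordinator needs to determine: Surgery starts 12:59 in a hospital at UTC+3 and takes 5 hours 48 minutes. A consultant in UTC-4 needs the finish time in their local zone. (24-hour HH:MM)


Start: 12:59 in UTC+3
Step 1 - add duration:
  minutes: 59 + 48 = 107 (carry 1h)
  hours: 12 + 5 + 1 = 18
  end in UTC+3: 18:47
Step 2 - convert UTC+3 -> UTC-4:
  offset difference: -4 - (3) = -7 hours
  18 + (-7) = 11 -> mod 24 = 11
Result: 11:47 in UTC-4

11:47


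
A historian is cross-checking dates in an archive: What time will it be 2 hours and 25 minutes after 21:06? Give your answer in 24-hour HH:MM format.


Start time: 21:06
Adding: 2 hours 25 minutes
Minutes: 6 + 25 = 31
Hours: 21 + 2 + 0 = 23
Result: 23:31

23:31


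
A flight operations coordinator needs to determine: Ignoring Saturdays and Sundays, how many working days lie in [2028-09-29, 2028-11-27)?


Start: 2028-09-29 (Friday)
End (exclusive): 2028-11-27 (Monday)
Total calendar days: 59
Full weeks: 59 // 7 = 8 -> 40 weekdays
Remaining 3 days starting on Friday:
  Fri(w), Sat(-), Sun(-) -> 1 weekdays
Total business days: 40 + 1 = 41

41


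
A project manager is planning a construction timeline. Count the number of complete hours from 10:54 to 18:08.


Start: 10:54
End: 18:08
Hour difference: 18 - 10 = 8 hours
Minute difference: 8 - 54 = -46 minutes
Total minutes: 434
Complete hours: 434 / 60 = 7 (remainder 14)

7


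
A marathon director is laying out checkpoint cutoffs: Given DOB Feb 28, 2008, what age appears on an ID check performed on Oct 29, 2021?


Birth: 2008-02-28
Reference: 2021-10-29
Year difference: 2021 - 2008 = 13
Has birthday (02-28) occurred by 10-29? Yes
Age in full years: 13

13


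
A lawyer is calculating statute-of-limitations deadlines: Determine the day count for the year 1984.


Year: 1984
Check leap year rules:
Divisible by 4? Yes
Divisible by 100? No
1984 is a leap year
Days: 366

366


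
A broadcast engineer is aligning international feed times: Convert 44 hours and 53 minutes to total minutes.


Hours: 44
Minutes: 53
Convert hours to minutes: 44 x 60 = 2640
Add remaining minutes: 2640 + 53 = 2693

2693


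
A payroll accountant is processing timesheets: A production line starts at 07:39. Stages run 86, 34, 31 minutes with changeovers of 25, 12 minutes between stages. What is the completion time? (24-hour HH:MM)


Start: 07:39 = 459 min from midnight
  after task 1 (86 min): 09:05
  after break (25 min): 09:30
  after task 2 (34 min): 10:04
  after break (12 min): 10:16
  after task 3 (31 min): 10:47
Total elapsed: 188 minutes
End time: 10:47

10:47


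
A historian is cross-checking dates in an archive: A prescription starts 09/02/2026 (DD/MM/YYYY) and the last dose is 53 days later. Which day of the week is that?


Start: 2026-02-09 (Monday)
Step 1 - find target date: add 53 days
  2026-02-09 + 53 days = 2026-04-03
Step 2 - day of week:
  53 mod 7 = 4
  Monday + 4 days -> Friday
Result: Friday (2026-04-03)

Friday


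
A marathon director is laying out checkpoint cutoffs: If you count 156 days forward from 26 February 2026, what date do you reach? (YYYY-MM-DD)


Start: 2026-02-26
Adding 156 days
Days remaining in February: 2
After February: 154 days still to add
March 2026: 31 days, 123 remaining
April 2026: 30 days, 93 remaining
May 2026: 31 days, 62 remaining
June 2026: 30 days, 32 remaining
Result: 2026-08-01

2026-08-01


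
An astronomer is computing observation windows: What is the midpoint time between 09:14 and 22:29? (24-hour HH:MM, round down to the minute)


Start time: 09:14 = 554 minutes from midnight
End time: 22:29 = 1349 minutes from midnight
Sum: 554 + 1349 = 1903
Midpoint: 1903 / 2 = 951 minutes
Convert: 951 / 60 = 15 hours, 51 minutes
Result: 15:51

15:51


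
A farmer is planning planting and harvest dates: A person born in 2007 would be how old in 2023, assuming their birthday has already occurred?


Birth year: 2007
Current year: 2023
Age = current year - birth year
Age = 2023 - 2007 = 16

16


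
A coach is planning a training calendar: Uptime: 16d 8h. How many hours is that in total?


Days: 16
Extra hours: 8
Hours per day: 24
Days to hours: 16 x 24 = 384
Total: 384 + 8 = 392

392


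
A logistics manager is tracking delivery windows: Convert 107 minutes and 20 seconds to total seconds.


Minutes: 107
Extra seconds: 20
Seconds per minute: 60
Minutes to seconds: 107 x 60 = 6420
Total: 6420 + 20 = 6440

6440


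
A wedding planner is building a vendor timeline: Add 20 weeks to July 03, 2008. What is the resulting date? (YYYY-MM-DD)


Start: 2008-07-03
Weeks to add: 20
Convert to days: 20 x 7 = 140 days
Add 140 days to 2008-07-03
Result: 2008-11-20

2008-11-20


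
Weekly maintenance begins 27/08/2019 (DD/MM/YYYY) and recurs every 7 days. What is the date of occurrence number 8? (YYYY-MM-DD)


First occurrence: 2019-08-27 (occurrence 1)
Each occurrence is 7 days after the previous.
Occurrence 8 is 7 weeks after the first.
7 weeks = 49 days
2019-08-27 + 49 days = 2019-10-15

2019-10-15


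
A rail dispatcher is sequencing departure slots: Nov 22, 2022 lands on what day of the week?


Date: 2022-11-22
January 1, 2022 is a Saturday
Day of year: 326
Offset from Jan 1: 325 days
325 mod 7 = 3
Result: Tuesday

Tuesday


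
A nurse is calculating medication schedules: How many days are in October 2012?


Month: October
Year: 2012
October is a 31-day month
Total: 31 days

31


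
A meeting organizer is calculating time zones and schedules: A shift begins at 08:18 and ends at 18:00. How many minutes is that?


Start time: 08:18 = 498 minutes from midnight
End time: 18:00 = 1080 minutes from midnight
Difference: 1080 - 498 = 582 minutes
That is 9 hours and 42 minutes

582


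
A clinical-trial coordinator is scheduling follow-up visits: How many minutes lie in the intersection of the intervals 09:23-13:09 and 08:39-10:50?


Interval A: [563, 789] minutes from midnight
Interval B: [519, 650] minutes from midnight
Overlap start = max(563, 519) = 563
Overlap end = min(789, 650) = 650
Overlap = 650 - 563 = 87 minutes

87


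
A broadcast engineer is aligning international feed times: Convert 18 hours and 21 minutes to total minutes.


Hours: 18
Extra minutes: 21
Minutes per hour: 60
Hours to minutes: 18 x 60 = 1080
Total: 1080 + 21 = 1101

1101


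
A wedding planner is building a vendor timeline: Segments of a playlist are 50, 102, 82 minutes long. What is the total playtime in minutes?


Durations: 50, 102, 82
Running sum: 50
+ 102 = 152
+ 82 = 234
Total duration: 234 minutes
That is 3 hours and 54 minutes

234


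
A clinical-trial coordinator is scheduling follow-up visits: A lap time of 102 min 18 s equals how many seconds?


Minutes: 102
Seconds: 18
Convert minutes to seconds: 102 x 60 = 6120
Add remaining seconds: 6120 + 18 = 6138

6138


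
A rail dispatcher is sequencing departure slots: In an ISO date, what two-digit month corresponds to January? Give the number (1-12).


Calendar month order:
1. January <--
2. February
January is month number 1

1


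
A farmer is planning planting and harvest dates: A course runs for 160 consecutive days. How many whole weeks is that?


Total days: 160
Days per week: 7
Division: 160 / 7 = 22 remainder 6
Complete weeks: 22
Remaining days: 6

22


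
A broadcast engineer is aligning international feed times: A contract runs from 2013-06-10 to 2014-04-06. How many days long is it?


Start date: 2013-06-10
End date: 2014-04-06
Jun 2013: +21 days
Jul 2013: +31 days
Aug 2013: +31 days
... (8 more months)
Total: 300 days

300


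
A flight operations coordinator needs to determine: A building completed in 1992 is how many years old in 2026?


Birth year: 1992
Current year: 2026
Age = current year - birth year
Age = 2026 - 1992 = 34

34


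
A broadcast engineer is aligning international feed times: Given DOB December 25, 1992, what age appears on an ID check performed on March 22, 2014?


Birth: 1992-12-25
Reference: 2014-03-22
Year difference: 2014 - 1992 = 22
Has birthday (12-25) occurred by 03-22? No
Birthday not yet reached this year -> subtract 1
Age in full years: 21

21


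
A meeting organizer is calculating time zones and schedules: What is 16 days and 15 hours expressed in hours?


Days: 16
Extra hours: 15
Hours per day: 24
Days to hours: 16 x 24 = 384
Total: 384 + 15 = 399

399


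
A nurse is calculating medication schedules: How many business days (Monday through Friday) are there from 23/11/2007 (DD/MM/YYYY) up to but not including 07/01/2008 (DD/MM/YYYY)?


Start: 2007-11-23 (Friday)
End (exclusive): 2008-01-07 (Monday)
Total calendar days: 45
Full weeks: 45 // 7 = 6 -> 30 weekdays
Remaining 3 days starting on Friday:
  Fri(w), Sat(-), Sun(-) -> 1 weekdays
Total business days: 30 + 1 = 31

31


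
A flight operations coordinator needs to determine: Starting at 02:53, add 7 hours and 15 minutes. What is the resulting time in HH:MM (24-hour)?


Start time: 02:53
Adding: 7 hours 15 minutes
Minutes: 53 + 15 = 68
Minute overflow: 68 >= 60, so carry 1 hour, minutes = 8
Hours: 2 + 7 + 1 = 10
Result: 10:08

10:08


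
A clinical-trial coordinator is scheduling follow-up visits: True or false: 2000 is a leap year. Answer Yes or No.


Year: 2000
Divisible by 4? 2000 / 4 = 500.0 -> Yes
Divisible by 100? 2000 / 100 = 20.0 -> Yes
Divisible by 400? 2000 / 400 = 5.0 -> Yes
Divisible by 400, so it IS a leap year

Yes


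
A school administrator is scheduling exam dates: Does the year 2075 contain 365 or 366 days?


Year: 2075
Check leap year rules:
Divisible by 4? No
2075 is not a leap year
Days: 365

365


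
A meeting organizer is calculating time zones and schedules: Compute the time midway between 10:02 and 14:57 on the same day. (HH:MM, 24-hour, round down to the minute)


Start time: 10:02 = 602 minutes from midnight
End time: 14:57 = 897 minutes from midnight
Sum: 602 + 897 = 1499
Midpoint: 1499 / 2 = 749 minutes
Convert: 749 / 60 = 12 hours, 29 minutes
Result: 12:29

12:29


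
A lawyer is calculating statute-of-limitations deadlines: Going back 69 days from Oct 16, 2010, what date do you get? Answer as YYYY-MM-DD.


Start: 2010-10-16
Subtracting 69 days
Days already passed in October: 16
After going back through October: 53 more days to subtract
September 2010: 30 days, 23 remaining
August 2010 has 31 days, need 23
Result: 2010-08-08

2010-08-08


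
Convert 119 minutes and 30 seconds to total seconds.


Minutes: 119
Extra seconds: 30
Seconds per minute: 60
Minutes to seconds: 119 x 60 = 7140
Total: 7140 + 30 = 7170

7170


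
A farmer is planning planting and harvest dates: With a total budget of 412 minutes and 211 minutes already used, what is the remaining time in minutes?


Total budget: 412 minutes
Time used: 211 minutes
Remaining: 412 - 211 = 201 minutes
Percent used: 51.2%
Percent remaining: 48.8%

201


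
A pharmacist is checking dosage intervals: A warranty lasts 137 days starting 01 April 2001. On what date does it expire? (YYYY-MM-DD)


Start: 2001-04-01
Adding 137 days
Days remaining in April: 29
After April: 108 days still to add
May 2001: 31 days, 77 remaining
June 2001: 30 days, 47 remaining
July 2001: 31 days, 16 remaining
August 2001 has 31 days, need 16
Result: 2001-08-16

2001-08-16


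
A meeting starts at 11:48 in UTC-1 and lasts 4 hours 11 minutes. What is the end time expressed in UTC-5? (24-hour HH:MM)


Start: 11:48 in UTC-1
Step 1 - add duration:
  minutes: 48 + 11 = 59
  hours: 11 + 4 + 0 = 15
  end in UTC-1: 15:59
Step 2 - convert UTC-1 -> UTC-5:
  offset difference: -5 - (-1) = -4 hours
  15 + (-4) = 11 -> mod 24 = 11
Result: 11:59 in UTC-5

11:59


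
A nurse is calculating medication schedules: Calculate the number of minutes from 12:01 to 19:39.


Start time: 12:01 = 721 minutes from midnight
End time: 19:39 = 1179 minutes from midnight
Difference: 1179 - 721 = 458 minutes
That is 7 hours and 38 minutes

458


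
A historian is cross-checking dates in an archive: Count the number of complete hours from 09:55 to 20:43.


Start: 09:55
End: 20:43
Hour difference: 20 - 9 = 11 hours
Minute difference: 43 - 55 = -12 minutes
Total minutes: 648
Complete hours: 648 / 60 = 10 (remainder 48)

10


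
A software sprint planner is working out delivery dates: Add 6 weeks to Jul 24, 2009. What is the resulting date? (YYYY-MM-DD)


Start: 2009-07-24
Weeks to add: 6
Convert to days: 6 x 7 = 42 days
Add 42 days to 2009-07-24
Result: 2009-09-04

2009-09-04


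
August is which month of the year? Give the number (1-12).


Calendar month order:
7. July
8. August <--
9. September
August is month number 8

8


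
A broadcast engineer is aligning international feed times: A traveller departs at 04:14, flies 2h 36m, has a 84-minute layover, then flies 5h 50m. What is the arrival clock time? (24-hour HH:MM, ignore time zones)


Depart: 04:14
Leg 1: +156 min -> 06:50
Layover: +84 min -> 08:14
Leg 2: +350 min -> 14:04
Total travel: 590 minutes = 9h 50m
Arrival: 14:04

14:04


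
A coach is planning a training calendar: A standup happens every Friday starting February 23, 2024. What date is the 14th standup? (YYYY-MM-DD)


First occurrence: 2024-02-23 (occurrence 1)
Each occurrence is 7 days after the previous.
Occurrence 14 is 13 weeks after the first.
13 weeks = 91 days
2024-02-23 + 91 days = 2024-05-24

2024-05-24


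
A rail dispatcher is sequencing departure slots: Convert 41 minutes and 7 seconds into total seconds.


Minutes: 41
Seconds: 7
Convert minutes to seconds: 41 x 60 = 2460
Add remaining seconds: 2460 + 7 = 2467

2467


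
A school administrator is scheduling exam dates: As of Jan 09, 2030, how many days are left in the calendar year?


Start: January 09, 2030
End: December 31, 2030
Days left in January: 22
February: 28
March: 31
April: 30
May: 31
... plus remaining months
Sum of remaining months: 334
Total: 22 + 334 = 356

356


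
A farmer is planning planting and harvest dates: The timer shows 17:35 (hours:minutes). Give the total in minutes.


Hours: 17
Minutes: 35
Convert hours to minutes: 17 x 60 = 1020
Add remaining minutes: 1020 + 35 = 1055

1055


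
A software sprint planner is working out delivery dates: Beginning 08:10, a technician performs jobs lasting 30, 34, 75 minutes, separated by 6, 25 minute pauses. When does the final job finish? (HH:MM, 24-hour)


Start: 08:10 = 490 min from midnight
  after task 1 (30 min): 08:40
  after break (6 min): 08:46
  after task 2 (34 min): 09:20
  after break (25 min): 09:45
  after task 3 (75 min): 11:00
Total elapsed: 170 minutes
End time: 11:00

11:00


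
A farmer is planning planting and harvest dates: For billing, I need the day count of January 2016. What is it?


Month: January
Year: 2016
January is a 31-day month
Total: 31 days

31


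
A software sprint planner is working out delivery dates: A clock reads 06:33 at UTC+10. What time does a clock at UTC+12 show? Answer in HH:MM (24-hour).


Local time: 06:33 at UTC+10 (offset 10h)
Target zone: UTC+12 (offset 12h)
Difference: 12 - (10) = 2 hours
Calculation: 6 + (2) = 8
Result: 08:33

08:33


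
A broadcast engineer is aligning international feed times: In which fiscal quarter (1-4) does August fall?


Month: August (month 8)
Q1: January-March (months 1-3)
Q2: April-June (months 4-6)
Q3: July-September (months 7-9)
Q4: October-December (months 10-12)
Month 8 falls in Q3

3


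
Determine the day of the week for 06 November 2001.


Date: 2001-11-06
January 1, 2001 is a Monday
Day of year: 310
Offset from Jan 1: 309 days
309 mod 7 = 1
Result: Tuesday

Tuesday


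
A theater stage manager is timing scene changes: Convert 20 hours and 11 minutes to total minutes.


Hours: 20
Extra minutes: 11
Minutes per hour: 60
Hours to minutes: 20 x 60 = 1200
Total: 1200 + 11 = 1211

1211


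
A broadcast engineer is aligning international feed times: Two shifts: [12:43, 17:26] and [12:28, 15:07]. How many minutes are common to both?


Interval A: [763, 1046] minutes from midnight
Interval B: [748, 907] minutes from midnight
Overlap start = max(763, 748) = 763
Overlap end = min(1046, 907) = 907
Overlap = 907 - 763 = 144 minutes

144


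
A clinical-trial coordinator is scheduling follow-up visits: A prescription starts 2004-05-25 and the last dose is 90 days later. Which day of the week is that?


Start: 2004-05-25 (Tuesday)
Step 1 - find target date: add 90 days
  2004-05-25 + 90 days = 2004-08-23
Step 2 - day of week:
  90 mod 7 = 6
  Tuesday + 6 days -> Monday
Result: Monday (2004-08-23)

Monday


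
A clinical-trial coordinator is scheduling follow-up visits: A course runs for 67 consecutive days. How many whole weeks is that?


Total days: 67
Days per week: 7
Division: 67 / 7 = 9 remainder 4
Complete weeks: 9
Remaining days: 4

9


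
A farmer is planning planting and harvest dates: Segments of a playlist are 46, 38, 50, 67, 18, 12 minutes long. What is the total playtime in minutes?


Durations: 46, 38, 50, 67, 18, 12
Running sum: 46
+ 38 = 84
+ 50 = 134
+ 67 = 201
+ 18 = 219
+ 12 = 231
Total duration: 231 minutes
That is 3 hours and 51 minutes

231


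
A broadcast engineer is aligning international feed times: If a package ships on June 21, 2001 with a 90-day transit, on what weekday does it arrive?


Start: 2001-06-21 (Thursday)
Step 1 - find target date: add 90 days
  2001-06-21 + 90 days = 2001-09-19
Step 2 - day of week:
  90 mod 7 = 6
  Thursday + 6 days -> Wednesday
Result: Wednesday (2001-09-19)

Wednesday


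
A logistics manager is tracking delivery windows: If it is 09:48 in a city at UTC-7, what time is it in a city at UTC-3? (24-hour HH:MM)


Local time: 09:48 at UTC-7 (offset -7h)
Target zone: UTC-3 (offset -3h)
Difference: -3 - (-7) = 4 hours
Calculation: 9 + (4) = 13
Result: 13:48

13:48


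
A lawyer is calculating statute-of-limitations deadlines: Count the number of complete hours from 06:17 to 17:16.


Start: 06:17
End: 17:16
Hour difference: 17 - 6 = 11 hours
Minute difference: 16 - 17 = -1 minutes
Total minutes: 659
Complete hours: 659 / 60 = 10 (remainder 59)

10


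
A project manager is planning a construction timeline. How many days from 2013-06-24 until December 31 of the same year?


Start: June 24, 2013
End: December 31, 2013
Days left in June: 6
July: 31
August: 31
September: 30
October: 31
... plus remaining months
Sum of remaining months: 184
Total: 6 + 184 = 190

190


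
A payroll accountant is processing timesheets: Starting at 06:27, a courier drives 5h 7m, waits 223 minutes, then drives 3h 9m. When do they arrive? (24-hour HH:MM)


Depart: 06:27
Leg 1: +307 min -> 11:34
Layover: +223 min -> 15:17
Leg 2: +189 min -> 18:26
Total travel: 719 minutes = 11h 59m
Arrival: 18:26

18:26


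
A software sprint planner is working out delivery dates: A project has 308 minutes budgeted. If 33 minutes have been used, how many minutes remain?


Total budget: 308 minutes
Time used: 33 minutes
Remaining: 308 - 33 = 275 minutes
Percent used: 10.7%
Percent remaining: 89.3%

275


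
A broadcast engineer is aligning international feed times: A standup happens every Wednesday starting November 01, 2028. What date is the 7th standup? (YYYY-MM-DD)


First occurrence: 2028-11-01 (occurrence 1)
Each occurrence is 7 days after the previous.
Occurrence 7 is 6 weeks after the first.
6 weeks = 42 days
2028-11-01 + 42 days = 2028-12-13

2028-12-13


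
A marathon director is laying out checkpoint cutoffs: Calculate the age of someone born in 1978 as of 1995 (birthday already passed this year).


Birth year: 1978
Current year: 1995
Age = current year - birth year
Age = 1995 - 1978 = 17

17


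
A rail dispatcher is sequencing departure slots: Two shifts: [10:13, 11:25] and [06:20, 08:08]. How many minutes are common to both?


Interval A: [613, 685] minutes from midnight
Interval B: [380, 488] minutes from midnight
Overlap start = max(613, 380) = 613
Overlap end = min(685, 488) = 488
End <= start, so the intervals do not overlap: 0 minutes

0


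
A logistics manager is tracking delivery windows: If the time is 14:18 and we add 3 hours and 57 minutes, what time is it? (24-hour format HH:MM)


Start time: 14:18
Adding: 3 hours 57 minutes
Minutes: 18 + 57 = 75
Minute overflow: 75 >= 60, so carry 1 hour, minutes = 15
Hours: 14 + 3 + 1 = 18
Result: 18:15

18:15


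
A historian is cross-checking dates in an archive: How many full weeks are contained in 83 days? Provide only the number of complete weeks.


Total days: 83
Days per week: 7
Division: 83 / 7 = 11 remainder 6
Complete weeks: 11
Remaining days: 6

11


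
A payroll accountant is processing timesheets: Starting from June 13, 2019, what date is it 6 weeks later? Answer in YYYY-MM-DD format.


Start: 2019-06-13
Weeks to add: 6
Convert to days: 6 x 7 = 42 days
Add 42 days to 2019-06-13
Result: 2019-07-25

2019-07-25


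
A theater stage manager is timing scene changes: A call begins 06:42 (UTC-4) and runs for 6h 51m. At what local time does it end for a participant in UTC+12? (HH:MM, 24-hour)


Start: 06:42 in UTC-4
Step 1 - add duration:
  minutes: 42 + 51 = 93 (carry 1h)
  hours: 6 + 6 + 1 = 13
  end in UTC-4: 13:33
Step 2 - convert UTC-4 -> UTC+12:
  offset difference: 12 - (-4) = 16 hours
  13 + (16) = 29 -> mod 24 = 5
Result: 05:33 in UTC+12

05:33


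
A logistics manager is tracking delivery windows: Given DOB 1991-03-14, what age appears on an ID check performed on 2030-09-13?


Birth: 1991-03-14
Reference: 2030-09-13
Year difference: 2030 - 1991 = 39
Has birthday (03-14) occurred by 09-13? Yes
Age in full years: 39

39


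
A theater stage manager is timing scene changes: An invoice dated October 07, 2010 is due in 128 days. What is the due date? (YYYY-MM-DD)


Start: 2010-10-07
Adding 128 days
Days remaining in October: 24
After October: 104 days still to add
November 2010: 30 days, 74 remaining
December 2010: 31 days, 43 remaining
January 2011: 31 days, 12 remaining
February 2011 has 28 days, need 12
Result: 2011-02-12

2011-02-12


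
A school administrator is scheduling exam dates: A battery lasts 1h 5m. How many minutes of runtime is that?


Hours: 1
Extra minutes: 5
Minutes per hour: 60
Hours to minutes: 1 x 60 = 60
Total: 60 + 5 = 65

65


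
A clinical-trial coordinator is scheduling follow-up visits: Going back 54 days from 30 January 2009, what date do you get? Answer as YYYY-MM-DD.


Start: 2009-01-30
Subtracting 54 days
Days already passed in January: 30
After going back through January: 24 more days to subtract
December 2008 has 31 days, need 24
Result: 2008-12-07

2008-12-07


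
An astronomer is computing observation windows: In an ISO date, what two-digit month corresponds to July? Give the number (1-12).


Calendar month order:
6. June
7. July <--
8. August
July is month number 7

7


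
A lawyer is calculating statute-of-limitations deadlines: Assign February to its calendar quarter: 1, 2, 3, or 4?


Month: February (month 2)
Q1: January-March (months 1-3)
Q2: April-June (months 4-6)
Q3: July-September (months 7-9)
Q4: October-December (months 10-12)
Month 2 falls in Q1

1


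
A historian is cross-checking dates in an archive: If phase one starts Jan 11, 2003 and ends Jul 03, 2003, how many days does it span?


Start date: 2003-01-11
End date: 2003-07-03
Jan 2003: +21 days
Feb 2003: +28 days
Mar 2003: +31 days
... (4 more months)
Total: 173 days

173


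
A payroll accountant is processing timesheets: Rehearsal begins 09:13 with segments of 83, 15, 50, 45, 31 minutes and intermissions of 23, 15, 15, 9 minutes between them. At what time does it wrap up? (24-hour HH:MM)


Start: 09:13 = 553 min from midnight
  after task 1 (83 min): 10:36
  after break (23 min): 10:59
  after task 2 (15 min): 11:14
  after break (15 min): 11:29
  after task 3 (50 min): 12:19
  after break (15 min): 12:34
  after task 4 (45 min): 13:19
  after break (9 min): 13:28
  after task 5 (31 min): 13:59
Total elapsed: 286 minutes
End time: 13:59

13:59


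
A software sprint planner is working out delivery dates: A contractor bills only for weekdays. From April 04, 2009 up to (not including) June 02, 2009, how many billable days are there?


Start: 2009-04-04 (Saturday)
End (exclusive): 2009-06-02 (Tuesday)
Total calendar days: 59
Full weeks: 59 // 7 = 8 -> 40 weekdays
Remaining 3 days starting on Saturday:
  Sat(-), Sun(-), Mon(w) -> 1 weekdays
Total business days: 40 + 1 = 41

41


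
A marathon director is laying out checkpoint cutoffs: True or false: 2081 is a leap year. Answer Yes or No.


Year: 2081
Divisible by 4? 2081 / 4 = 520.25 -> No
Not divisible by 4, so NOT a leap year

No


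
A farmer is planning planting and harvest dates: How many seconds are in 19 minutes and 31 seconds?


Minutes: 19
Seconds: 31
Convert minutes to seconds: 19 x 60 = 1140
Add remaining seconds: 1140 + 31 = 1171

1171


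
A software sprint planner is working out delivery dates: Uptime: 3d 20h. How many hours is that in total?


Days: 3
Extra hours: 20
Hours per day: 24
Days to hours: 3 x 24 = 72
Total: 72 + 20 = 92

92


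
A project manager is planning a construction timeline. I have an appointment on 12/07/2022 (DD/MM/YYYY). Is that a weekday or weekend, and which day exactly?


Date: 2022-07-12
January 1, 2022 is a Saturday
Day of year: 193
Offset from Jan 1: 192 days
192 mod 7 = 3
Result: Tuesday

Tuesday


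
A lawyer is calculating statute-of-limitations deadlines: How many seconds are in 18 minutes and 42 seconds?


Minutes: 18
Extra seconds: 42
Seconds per minute: 60
Minutes to seconds: 18 x 60 = 1080
Total: 1080 + 42 = 1122

1122


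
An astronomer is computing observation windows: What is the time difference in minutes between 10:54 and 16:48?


Start time: 10:54 = 654 minutes from midnight
End time: 16:48 = 1008 minutes from midnight
Difference: 1008 - 654 = 354 minutes
That is 5 hours and 54 minutes

354


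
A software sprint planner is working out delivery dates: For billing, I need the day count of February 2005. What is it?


Month: February
Year: 2005
2005 is not a leap year
February has 28 days
Total: 28 days

28


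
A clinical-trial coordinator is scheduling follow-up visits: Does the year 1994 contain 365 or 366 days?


Year: 1994
Check leap year rules:
Divisible by 4? No
1994 is not a leap year
Days: 365

365


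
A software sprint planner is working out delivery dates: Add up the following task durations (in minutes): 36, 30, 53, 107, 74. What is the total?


Durations: 36, 30, 53, 107, 74
Running sum: 36
+ 30 = 66
+ 53 = 119
+ 107 = 226
+ 74 = 300
Total duration: 300 minutes
That is 5 hours and 0 minutes

300


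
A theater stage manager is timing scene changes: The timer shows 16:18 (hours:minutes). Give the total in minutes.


Hours: 16
Minutes: 18
Convert hours to minutes: 16 x 60 = 960
Add remaining minutes: 960 + 18 = 978

978


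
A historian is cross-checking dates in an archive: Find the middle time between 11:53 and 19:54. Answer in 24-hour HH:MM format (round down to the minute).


Start time: 11:53 = 713 minutes from midnight
End time: 19:54 = 1194 minutes from midnight
Sum: 713 + 1194 = 1907
Midpoint: 1907 / 2 = 953 minutes
Convert: 953 / 60 = 15 hours, 53 minutes
Result: 15:53

15:53


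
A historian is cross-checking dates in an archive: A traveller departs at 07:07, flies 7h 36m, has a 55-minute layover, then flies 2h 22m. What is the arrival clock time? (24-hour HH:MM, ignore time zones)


Depart: 07:07
Leg 1: +456 min -> 14:43
Layover: +55 min -> 15:38
Leg 2: +142 min -> 18:00
Total travel: 653 minutes = 10h 53m
Arrival: 18:00

18:00


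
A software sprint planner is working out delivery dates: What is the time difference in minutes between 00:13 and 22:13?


Start time: 00:13 = 13 minutes from midnight
End time: 22:13 = 1333 minutes from midnight
Difference: 1333 - 13 = 1320 minutes
That is 22 hours and 0 minutes

1320


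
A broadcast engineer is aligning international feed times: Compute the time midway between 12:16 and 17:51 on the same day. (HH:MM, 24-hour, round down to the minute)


Start time: 12:16 = 736 minutes from midnight
End time: 17:51 = 1071 minutes from midnight
Sum: 736 + 1071 = 1807
Midpoint: 1807 / 2 = 903 minutes
Convert: 903 / 60 = 15 hours, 3 minutes
Result: 15:03

15:03


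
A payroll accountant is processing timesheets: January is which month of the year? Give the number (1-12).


Calendar month order:
1. January <--
2. February
January is month number 1

1


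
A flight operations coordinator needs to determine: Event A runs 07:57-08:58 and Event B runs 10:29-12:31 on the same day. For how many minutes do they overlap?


Interval A: [477, 538] minutes from midnight
Interval B: [629, 751] minutes from midnight
Overlap start = max(477, 629) = 629
Overlap end = min(538, 751) = 538
End <= start, so the intervals do not overlap: 0 minutes

0


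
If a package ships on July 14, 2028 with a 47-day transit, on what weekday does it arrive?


Start: 2028-07-14 (Friday)
Step 1 - find target date: add 47 days
  2028-07-14 + 47 days = 2028-08-30
Step 2 - day of week:
  47 mod 7 = 5
  Friday + 5 days -> Wednesday
Result: Wednesday (2028-08-30)

Wednesday


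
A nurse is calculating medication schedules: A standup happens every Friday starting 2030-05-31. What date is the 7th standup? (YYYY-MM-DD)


First occurrence: 2030-05-31 (occurrence 1)
Each occurrence is 7 days after the previous.
Occurrence 7 is 6 weeks after the first.
6 weeks = 42 days
2030-05-31 + 42 days = 2030-07-12

2030-07-12


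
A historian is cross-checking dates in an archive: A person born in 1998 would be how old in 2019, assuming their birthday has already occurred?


Birth year: 1998
Current year: 2019
Age = current year - birth year
Age = 2019 - 1998 = 21

21


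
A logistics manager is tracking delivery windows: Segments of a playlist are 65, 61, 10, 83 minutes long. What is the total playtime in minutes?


Durations: 65, 61, 10, 83
Running sum: 65
+ 61 = 126
+ 10 = 136
+ 83 = 219
Total duration: 219 minutes
That is 3 hours and 39 minutes

219


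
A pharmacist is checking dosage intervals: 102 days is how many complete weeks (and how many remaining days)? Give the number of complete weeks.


Total days: 102
Days per week: 7
Division: 102 / 7 = 14 remainder 4
Complete weeks: 14
Remaining days: 4

14


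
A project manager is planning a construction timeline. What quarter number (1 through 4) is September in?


Month: September (month 9)
Q1: January-March (months 1-3)
Q2: April-June (months 4-6)
Q3: July-September (months 7-9)
Q4: October-December (months 10-12)
Month 9 falls in Q3

3


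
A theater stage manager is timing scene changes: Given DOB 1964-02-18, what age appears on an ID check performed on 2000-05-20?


Birth: 1964-02-18
Reference: 2000-05-20
Year difference: 2000 - 1964 = 36
Has birthday (02-18) occurred by 05-20? Yes
Age in full years: 36

36


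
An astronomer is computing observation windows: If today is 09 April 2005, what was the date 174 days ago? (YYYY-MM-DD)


Start: 2005-04-09
Subtracting 174 days
Days already passed in April: 9
After going back through April: 165 more days to subtract
March 2005: 31 days, 134 remaining
February 2005: 28 days, 106 remaining
January 2005: 31 days, 75 remaining
December 2004: 31 days, 44 remaining
Result: 2004-10-17

2004-10-17


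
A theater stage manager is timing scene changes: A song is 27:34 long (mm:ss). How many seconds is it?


Minutes: 27
Extra seconds: 34
Seconds per minute: 60
Minutes to seconds: 27 x 60 = 1620
Total: 1620 + 34 = 1654

1654


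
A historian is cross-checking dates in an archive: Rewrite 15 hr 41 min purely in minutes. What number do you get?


Hours: 15
Extra minutes: 41
Minutes per hour: 60
Hours to minutes: 15 x 60 = 900
Total: 900 + 41 = 941

941


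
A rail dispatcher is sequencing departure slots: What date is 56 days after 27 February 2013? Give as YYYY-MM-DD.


Start: 2013-02-27
Adding 56 days
Days remaining in February: 1
After February: 55 days still to add
March 2013: 31 days, 24 remaining
April 2013 has 30 days, need 24
Result: 2013-04-24

2013-04-24


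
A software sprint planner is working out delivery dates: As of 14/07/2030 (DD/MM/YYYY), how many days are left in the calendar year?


Start: July 14, 2030
End: December 31, 2030
Days left in July: 17
August: 31
September: 30
October: 31
November: 30
... plus remaining months
Sum of remaining months: 153
Total: 17 + 153 = 170

170


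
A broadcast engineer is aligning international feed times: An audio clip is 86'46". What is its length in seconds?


Minutes: 86
Seconds: 46
Convert minutes to seconds: 86 x 60 = 5160
Add remaining seconds: 5160 + 46 = 5206

5206


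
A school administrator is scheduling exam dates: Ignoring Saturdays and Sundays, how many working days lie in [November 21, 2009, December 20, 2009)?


Start: 2009-11-21 (Saturday)
End (exclusive): 2009-12-20 (Sunday)
Total calendar days: 29
Full weeks: 29 // 7 = 4 -> 20 weekdays
Remaining 1 days starting on Saturday:
  Sat(-) -> 0 weekdays
Total business days: 20 + 0 = 20

20


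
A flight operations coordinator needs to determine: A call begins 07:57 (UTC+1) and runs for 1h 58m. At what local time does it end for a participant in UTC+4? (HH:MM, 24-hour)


Start: 07:57 in UTC+1
Step 1 - add duration:
  minutes: 57 + 58 = 115 (carry 1h)
  hours: 7 + 1 + 1 = 9
  end in UTC+1: 09:55
Step 2 - convert UTC+1 -> UTC+4:
  offset difference: 4 - (1) = 3 hours
  9 + (3) = 12 -> mod 24 = 12
Result: 12:55 in UTC+4

12:55


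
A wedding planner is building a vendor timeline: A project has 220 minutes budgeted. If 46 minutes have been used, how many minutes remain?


Total budget: 220 minutes
Time used: 46 minutes
Remaining: 220 - 46 = 174 minutes
Percent used: 20.9%
Percent remaining: 79.1%

174


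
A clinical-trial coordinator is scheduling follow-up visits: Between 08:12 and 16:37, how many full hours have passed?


Start: 08:12
End: 16:37
Hour difference: 16 - 8 = 8 hours
Minute difference: 37 - 12 = 25 minutes
Total minutes: 505
Complete hours: 505 / 60 = 8 (remainder 25)

8


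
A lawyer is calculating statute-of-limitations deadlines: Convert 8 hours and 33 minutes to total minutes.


Hours: 8
Minutes: 33
Convert hours to minutes: 8 x 60 = 480
Add remaining minutes: 480 + 33 = 513

513


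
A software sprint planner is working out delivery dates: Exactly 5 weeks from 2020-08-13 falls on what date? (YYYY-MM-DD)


Start: 2020-08-13
Weeks to add: 5
Convert to days: 5 x 7 = 35 days
Add 35 days to 2020-08-13
Result: 2020-09-17

2020-09-17


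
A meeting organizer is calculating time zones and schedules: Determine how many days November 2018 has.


Month: November
Year: 2018
November is a 30-day month
Total: 30 days

30


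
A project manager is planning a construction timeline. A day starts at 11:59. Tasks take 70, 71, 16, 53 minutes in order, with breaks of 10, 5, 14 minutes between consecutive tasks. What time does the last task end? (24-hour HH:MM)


Start: 11:59 = 719 min from midnight
  after task 1 (70 min): 13:09
  after break (10 min): 13:19
  after task 2 (71 min): 14:30
  after break (5 min): 14:35
  after task 3 (16 min): 14:51
  after break (14 min): 15:05
  after task 4 (53 min): 15:58
Total elapsed: 239 minutes
End time: 15:58

15:58


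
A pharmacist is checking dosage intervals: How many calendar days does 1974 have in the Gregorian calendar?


Year: 1974
Check leap year rules:
Divisible by 4? No
1974 is not a leap year
Days: 365

365


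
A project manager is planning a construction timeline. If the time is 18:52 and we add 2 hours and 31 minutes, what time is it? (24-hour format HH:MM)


Start time: 18:52
Adding: 2 hours 31 minutes
Minutes: 52 + 31 = 83
Minute overflow: 83 >= 60, so carry 1 hour, minutes = 23
Hours: 18 + 2 + 1 = 21
Result: 21:23

21:23


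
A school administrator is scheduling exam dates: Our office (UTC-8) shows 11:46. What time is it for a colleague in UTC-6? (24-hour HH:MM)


Local time: 11:46 at UTC-8 (offset -8h)
Target zone: UTC-6 (offset -6h)
Difference: -6 - (-8) = 2 hours
Calculation: 11 + (2) = 13
Result: 13:46

13:46


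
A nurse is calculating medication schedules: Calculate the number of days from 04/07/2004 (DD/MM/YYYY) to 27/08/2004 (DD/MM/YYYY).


Start date: 2004-07-04
End date: 2004-08-27
Jul 2004: +28 days
Aug 2004: +26 days
Total: 54 days

54


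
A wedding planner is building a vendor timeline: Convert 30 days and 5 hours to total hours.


Days: 30
Extra hours: 5
Hours per day: 24
Days to hours: 30 x 24 = 720
Total: 720 + 5 = 725

725


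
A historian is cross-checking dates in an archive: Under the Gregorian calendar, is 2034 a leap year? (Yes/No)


Year: 2034
Divisible by 4? 2034 / 4 = 508.5 -> No
Not divisible by 4, so NOT a leap year

No


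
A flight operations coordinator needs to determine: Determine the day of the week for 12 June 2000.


Date: 2000-06-12
January 1, 2000 is a Saturday
Day of year: 164
Offset from Jan 1: 163 days
163 mod 7 = 2
Result: Monday

Monday


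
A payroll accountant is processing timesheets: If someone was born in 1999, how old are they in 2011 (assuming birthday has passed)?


Birth year: 1999
Current year: 2011
Age = current year - birth year
Age = 2011 - 1999 = 12

12


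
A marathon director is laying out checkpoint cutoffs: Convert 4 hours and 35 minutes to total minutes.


Hours: 4
Minutes: 35
Convert hours to minutes: 4 x 60 = 240
Add remaining minutes: 240 + 35 = 275

275


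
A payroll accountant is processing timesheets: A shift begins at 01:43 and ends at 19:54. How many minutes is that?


Start time: 01:43 = 103 minutes from midnight
End time: 19:54 = 1194 minutes from midnight
Difference: 1194 - 103 = 1091 minutes
That is 18 hours and 11 minutes

1091


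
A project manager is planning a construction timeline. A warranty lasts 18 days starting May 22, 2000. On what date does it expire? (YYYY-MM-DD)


Start: 2000-05-22
Adding 18 days
Days remaining in May: 9
After May: 9 days still to add
June 2000 has 30 days, need 9
Result: 2000-06-09

2000-06-09
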